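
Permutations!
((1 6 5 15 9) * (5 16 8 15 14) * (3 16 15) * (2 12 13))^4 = (2 12 13)(3 16 8) = [0, 1, 12, 16, 4, 5, 6, 7, 3, 9, 10, 11, 13, 2, 14, 15, 8]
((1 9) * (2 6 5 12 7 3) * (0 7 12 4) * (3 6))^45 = (12)(1 9)(2 3) = [0, 9, 3, 2, 4, 5, 6, 7, 8, 1, 10, 11, 12]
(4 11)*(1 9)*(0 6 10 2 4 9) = (0 6 10 2 4 11 9 1) = [6, 0, 4, 3, 11, 5, 10, 7, 8, 1, 2, 9]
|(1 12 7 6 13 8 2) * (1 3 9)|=9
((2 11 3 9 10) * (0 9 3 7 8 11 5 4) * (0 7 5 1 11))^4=(0 1 7 10 5)(2 4 9 11 8)=[1, 7, 4, 3, 9, 0, 6, 10, 2, 11, 5, 8]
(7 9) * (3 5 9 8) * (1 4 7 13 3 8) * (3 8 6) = (1 4 7)(3 5 9 13 8 6) = [0, 4, 2, 5, 7, 9, 3, 1, 6, 13, 10, 11, 12, 8]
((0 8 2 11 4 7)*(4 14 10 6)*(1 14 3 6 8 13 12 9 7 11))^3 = [9, 8, 10, 11, 6, 5, 3, 12, 14, 13, 1, 4, 0, 7, 2] = (0 9 13 7 12)(1 8 14 2 10)(3 11 4 6)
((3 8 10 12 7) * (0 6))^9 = [6, 1, 2, 7, 4, 5, 0, 12, 3, 9, 8, 11, 10] = (0 6)(3 7 12 10 8)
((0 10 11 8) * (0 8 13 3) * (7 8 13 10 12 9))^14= (13)= [0, 1, 2, 3, 4, 5, 6, 7, 8, 9, 10, 11, 12, 13]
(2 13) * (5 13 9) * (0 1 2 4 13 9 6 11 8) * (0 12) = (0 1 2 6 11 8 12)(4 13)(5 9) = [1, 2, 6, 3, 13, 9, 11, 7, 12, 5, 10, 8, 0, 4]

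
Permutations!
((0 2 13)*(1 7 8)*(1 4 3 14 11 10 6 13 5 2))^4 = (0 4 10 1 3 6 7 14 13 8 11) = [4, 3, 2, 6, 10, 5, 7, 14, 11, 9, 1, 0, 12, 8, 13]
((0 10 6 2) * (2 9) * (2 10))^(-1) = (0 2)(6 10 9) = [2, 1, 0, 3, 4, 5, 10, 7, 8, 6, 9]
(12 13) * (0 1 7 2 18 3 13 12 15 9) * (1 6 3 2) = (0 6 3 13 15 9)(1 7)(2 18) = [6, 7, 18, 13, 4, 5, 3, 1, 8, 0, 10, 11, 12, 15, 14, 9, 16, 17, 2]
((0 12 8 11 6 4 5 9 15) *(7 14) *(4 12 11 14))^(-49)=(0 7 11 4 6 5 12 9 8 15 14)=[7, 1, 2, 3, 6, 12, 5, 11, 15, 8, 10, 4, 9, 13, 0, 14]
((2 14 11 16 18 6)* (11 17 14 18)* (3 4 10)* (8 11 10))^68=(2 6 18)(3 8 16)(4 11 10)=[0, 1, 6, 8, 11, 5, 18, 7, 16, 9, 4, 10, 12, 13, 14, 15, 3, 17, 2]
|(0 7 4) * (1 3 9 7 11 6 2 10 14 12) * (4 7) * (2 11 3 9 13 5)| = |(0 3 13 5 2 10 14 12 1 9 4)(6 11)| = 22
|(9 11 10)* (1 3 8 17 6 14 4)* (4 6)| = |(1 3 8 17 4)(6 14)(9 11 10)| = 30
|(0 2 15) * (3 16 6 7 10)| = |(0 2 15)(3 16 6 7 10)| = 15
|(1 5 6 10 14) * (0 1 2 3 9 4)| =10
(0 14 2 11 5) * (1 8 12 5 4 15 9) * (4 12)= (0 14 2 11 12 5)(1 8 4 15 9)= [14, 8, 11, 3, 15, 0, 6, 7, 4, 1, 10, 12, 5, 13, 2, 9]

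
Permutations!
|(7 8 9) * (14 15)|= 6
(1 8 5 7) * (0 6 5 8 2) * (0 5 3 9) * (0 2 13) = (0 6 3 9 2 5 7 1 13) = [6, 13, 5, 9, 4, 7, 3, 1, 8, 2, 10, 11, 12, 0]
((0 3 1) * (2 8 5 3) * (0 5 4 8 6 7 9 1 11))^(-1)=(0 11 3 5 1 9 7 6 2)(4 8)=[11, 9, 0, 5, 8, 1, 2, 6, 4, 7, 10, 3]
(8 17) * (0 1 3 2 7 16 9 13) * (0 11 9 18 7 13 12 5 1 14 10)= (0 14 10)(1 3 2 13 11 9 12 5)(7 16 18)(8 17)= [14, 3, 13, 2, 4, 1, 6, 16, 17, 12, 0, 9, 5, 11, 10, 15, 18, 8, 7]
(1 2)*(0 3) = (0 3)(1 2) = [3, 2, 1, 0]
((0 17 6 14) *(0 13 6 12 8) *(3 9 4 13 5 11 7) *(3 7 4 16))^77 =(0 17 12 8)(3 16 9)(4 11 5 14 6 13) =[17, 1, 2, 16, 11, 14, 13, 7, 0, 3, 10, 5, 8, 4, 6, 15, 9, 12]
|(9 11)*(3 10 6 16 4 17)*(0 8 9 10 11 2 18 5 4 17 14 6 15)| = |(0 8 9 2 18 5 4 14 6 16 17 3 11 10 15)| = 15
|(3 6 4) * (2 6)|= 4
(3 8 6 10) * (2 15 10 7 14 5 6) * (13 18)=(2 15 10 3 8)(5 6 7 14)(13 18)=[0, 1, 15, 8, 4, 6, 7, 14, 2, 9, 3, 11, 12, 18, 5, 10, 16, 17, 13]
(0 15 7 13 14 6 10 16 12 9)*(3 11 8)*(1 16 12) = (0 15 7 13 14 6 10 12 9)(1 16)(3 11 8) = [15, 16, 2, 11, 4, 5, 10, 13, 3, 0, 12, 8, 9, 14, 6, 7, 1]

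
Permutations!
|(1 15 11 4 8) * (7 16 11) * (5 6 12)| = 21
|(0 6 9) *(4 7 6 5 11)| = 7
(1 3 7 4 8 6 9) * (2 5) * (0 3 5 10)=(0 3 7 4 8 6 9 1 5 2 10)=[3, 5, 10, 7, 8, 2, 9, 4, 6, 1, 0]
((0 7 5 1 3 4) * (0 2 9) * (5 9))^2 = (0 9 7)(1 4 5 3 2) = [9, 4, 1, 2, 5, 3, 6, 0, 8, 7]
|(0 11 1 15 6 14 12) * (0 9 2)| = 9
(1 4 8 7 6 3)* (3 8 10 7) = (1 4 10 7 6 8 3) = [0, 4, 2, 1, 10, 5, 8, 6, 3, 9, 7]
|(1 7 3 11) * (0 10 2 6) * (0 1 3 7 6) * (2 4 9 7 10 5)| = |(0 5 2)(1 6)(3 11)(4 9 7 10)| = 12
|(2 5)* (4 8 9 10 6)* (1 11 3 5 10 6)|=|(1 11 3 5 2 10)(4 8 9 6)|=12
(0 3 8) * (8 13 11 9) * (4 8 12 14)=(0 3 13 11 9 12 14 4 8)=[3, 1, 2, 13, 8, 5, 6, 7, 0, 12, 10, 9, 14, 11, 4]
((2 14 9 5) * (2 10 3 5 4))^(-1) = (2 4 9 14)(3 10 5) = [0, 1, 4, 10, 9, 3, 6, 7, 8, 14, 5, 11, 12, 13, 2]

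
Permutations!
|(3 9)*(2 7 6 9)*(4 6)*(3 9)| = 5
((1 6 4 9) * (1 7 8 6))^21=(4 9 7 8 6)=[0, 1, 2, 3, 9, 5, 4, 8, 6, 7]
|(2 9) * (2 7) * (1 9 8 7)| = |(1 9)(2 8 7)| = 6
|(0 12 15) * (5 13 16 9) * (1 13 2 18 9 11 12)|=|(0 1 13 16 11 12 15)(2 18 9 5)|=28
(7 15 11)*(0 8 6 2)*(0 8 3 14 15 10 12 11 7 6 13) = (0 3 14 15 7 10 12 11 6 2 8 13) = [3, 1, 8, 14, 4, 5, 2, 10, 13, 9, 12, 6, 11, 0, 15, 7]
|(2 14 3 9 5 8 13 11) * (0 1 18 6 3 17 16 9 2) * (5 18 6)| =|(0 1 6 3 2 14 17 16 9 18 5 8 13 11)| =14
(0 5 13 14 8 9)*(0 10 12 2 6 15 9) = (0 5 13 14 8)(2 6 15 9 10 12) = [5, 1, 6, 3, 4, 13, 15, 7, 0, 10, 12, 11, 2, 14, 8, 9]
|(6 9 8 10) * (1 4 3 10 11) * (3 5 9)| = 6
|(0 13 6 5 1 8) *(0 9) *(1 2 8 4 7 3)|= |(0 13 6 5 2 8 9)(1 4 7 3)|= 28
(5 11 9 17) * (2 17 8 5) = [0, 1, 17, 3, 4, 11, 6, 7, 5, 8, 10, 9, 12, 13, 14, 15, 16, 2] = (2 17)(5 11 9 8)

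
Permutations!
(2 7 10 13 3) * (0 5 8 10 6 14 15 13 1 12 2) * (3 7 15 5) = (0 3)(1 12 2 15 13 7 6 14 5 8 10) = [3, 12, 15, 0, 4, 8, 14, 6, 10, 9, 1, 11, 2, 7, 5, 13]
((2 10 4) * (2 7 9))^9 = (2 9 7 4 10) = [0, 1, 9, 3, 10, 5, 6, 4, 8, 7, 2]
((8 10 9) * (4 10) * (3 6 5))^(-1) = [0, 1, 2, 5, 8, 6, 3, 7, 9, 10, 4] = (3 5 6)(4 8 9 10)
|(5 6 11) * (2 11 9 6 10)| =|(2 11 5 10)(6 9)| =4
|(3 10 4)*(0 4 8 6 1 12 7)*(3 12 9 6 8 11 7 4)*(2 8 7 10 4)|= |(0 3 4 12 2 8 7)(1 9 6)(10 11)|= 42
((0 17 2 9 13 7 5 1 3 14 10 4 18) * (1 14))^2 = (0 2 13 5 10 18 17 9 7 14 4) = [2, 1, 13, 3, 0, 10, 6, 14, 8, 7, 18, 11, 12, 5, 4, 15, 16, 9, 17]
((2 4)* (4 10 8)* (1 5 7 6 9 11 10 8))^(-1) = (1 10 11 9 6 7 5)(2 4 8) = [0, 10, 4, 3, 8, 1, 7, 5, 2, 6, 11, 9]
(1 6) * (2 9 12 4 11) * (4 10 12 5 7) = [0, 6, 9, 3, 11, 7, 1, 4, 8, 5, 12, 2, 10] = (1 6)(2 9 5 7 4 11)(10 12)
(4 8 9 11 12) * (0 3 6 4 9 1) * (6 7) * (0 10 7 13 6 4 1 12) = (0 3 13 6 1 10 7 4 8 12 9 11) = [3, 10, 2, 13, 8, 5, 1, 4, 12, 11, 7, 0, 9, 6]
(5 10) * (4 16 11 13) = (4 16 11 13)(5 10) = [0, 1, 2, 3, 16, 10, 6, 7, 8, 9, 5, 13, 12, 4, 14, 15, 11]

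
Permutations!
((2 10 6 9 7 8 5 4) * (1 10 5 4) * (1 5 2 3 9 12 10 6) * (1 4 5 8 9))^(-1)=(1 3 4 10 12 6)(5 8)(7 9)=[0, 3, 2, 4, 10, 8, 1, 9, 5, 7, 12, 11, 6]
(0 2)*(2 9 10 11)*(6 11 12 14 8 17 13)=(0 9 10 12 14 8 17 13 6 11 2)=[9, 1, 0, 3, 4, 5, 11, 7, 17, 10, 12, 2, 14, 6, 8, 15, 16, 13]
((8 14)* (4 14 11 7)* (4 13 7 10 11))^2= (4 8 14)= [0, 1, 2, 3, 8, 5, 6, 7, 14, 9, 10, 11, 12, 13, 4]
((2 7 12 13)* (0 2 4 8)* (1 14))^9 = [7, 14, 12, 3, 0, 5, 6, 13, 2, 9, 10, 11, 4, 8, 1] = (0 7 13 8 2 12 4)(1 14)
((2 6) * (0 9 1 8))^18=[1, 0, 2, 3, 4, 5, 6, 7, 9, 8]=(0 1)(8 9)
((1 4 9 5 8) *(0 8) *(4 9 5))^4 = (0 4 1)(5 9 8) = [4, 0, 2, 3, 1, 9, 6, 7, 5, 8]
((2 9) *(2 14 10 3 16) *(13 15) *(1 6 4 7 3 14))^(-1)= (1 9 2 16 3 7 4 6)(10 14)(13 15)= [0, 9, 16, 7, 6, 5, 1, 4, 8, 2, 14, 11, 12, 15, 10, 13, 3]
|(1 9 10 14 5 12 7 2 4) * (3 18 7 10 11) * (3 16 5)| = 13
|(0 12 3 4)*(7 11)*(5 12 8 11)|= |(0 8 11 7 5 12 3 4)|= 8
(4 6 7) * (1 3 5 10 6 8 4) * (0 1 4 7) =(0 1 3 5 10 6)(4 8 7) =[1, 3, 2, 5, 8, 10, 0, 4, 7, 9, 6]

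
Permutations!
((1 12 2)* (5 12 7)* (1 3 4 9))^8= (12)= [0, 1, 2, 3, 4, 5, 6, 7, 8, 9, 10, 11, 12]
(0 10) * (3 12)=(0 10)(3 12)=[10, 1, 2, 12, 4, 5, 6, 7, 8, 9, 0, 11, 3]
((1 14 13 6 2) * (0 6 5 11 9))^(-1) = (0 9 11 5 13 14 1 2 6) = [9, 2, 6, 3, 4, 13, 0, 7, 8, 11, 10, 5, 12, 14, 1]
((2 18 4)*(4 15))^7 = [0, 1, 4, 3, 15, 5, 6, 7, 8, 9, 10, 11, 12, 13, 14, 18, 16, 17, 2] = (2 4 15 18)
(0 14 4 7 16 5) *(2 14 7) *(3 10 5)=[7, 1, 14, 10, 2, 0, 6, 16, 8, 9, 5, 11, 12, 13, 4, 15, 3]=(0 7 16 3 10 5)(2 14 4)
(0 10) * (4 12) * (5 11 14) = [10, 1, 2, 3, 12, 11, 6, 7, 8, 9, 0, 14, 4, 13, 5] = (0 10)(4 12)(5 11 14)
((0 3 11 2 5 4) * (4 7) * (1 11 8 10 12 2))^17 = [4, 11, 12, 0, 7, 2, 6, 5, 3, 9, 8, 1, 10] = (0 4 7 5 2 12 10 8 3)(1 11)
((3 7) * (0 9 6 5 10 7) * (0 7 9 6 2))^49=(0 6 5 10 9 2)(3 7)=[6, 1, 0, 7, 4, 10, 5, 3, 8, 2, 9]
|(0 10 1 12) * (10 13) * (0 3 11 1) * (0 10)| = |(0 13)(1 12 3 11)| = 4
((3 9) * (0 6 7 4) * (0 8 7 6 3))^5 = (0 9 3)(4 7 8) = [9, 1, 2, 0, 7, 5, 6, 8, 4, 3]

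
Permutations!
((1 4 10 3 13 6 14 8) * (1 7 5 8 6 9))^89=[0, 9, 2, 10, 1, 7, 14, 8, 5, 13, 4, 11, 12, 3, 6]=(1 9 13 3 10 4)(5 7 8)(6 14)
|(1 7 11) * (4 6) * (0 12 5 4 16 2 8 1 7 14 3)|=|(0 12 5 4 6 16 2 8 1 14 3)(7 11)|=22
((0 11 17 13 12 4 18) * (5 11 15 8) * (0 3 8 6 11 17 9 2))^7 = (0 15 6 11 9 2)(3 18 4 12 13 17 5 8) = [15, 1, 0, 18, 12, 8, 11, 7, 3, 2, 10, 9, 13, 17, 14, 6, 16, 5, 4]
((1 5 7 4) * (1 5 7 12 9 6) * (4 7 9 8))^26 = [0, 6, 2, 3, 12, 8, 9, 7, 5, 1, 10, 11, 4] = (1 6 9)(4 12)(5 8)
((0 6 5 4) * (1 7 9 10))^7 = [4, 10, 2, 3, 5, 6, 0, 1, 8, 7, 9] = (0 4 5 6)(1 10 9 7)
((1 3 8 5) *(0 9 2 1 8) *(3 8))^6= [3, 2, 9, 5, 4, 8, 6, 7, 1, 0]= (0 3 5 8 1 2 9)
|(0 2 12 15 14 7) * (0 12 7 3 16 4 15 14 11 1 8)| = |(0 2 7 12 14 3 16 4 15 11 1 8)| = 12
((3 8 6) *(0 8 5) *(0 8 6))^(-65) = (8) = [0, 1, 2, 3, 4, 5, 6, 7, 8]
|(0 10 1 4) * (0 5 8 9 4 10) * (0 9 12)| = 6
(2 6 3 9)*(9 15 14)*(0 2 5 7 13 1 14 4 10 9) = (0 2 6 3 15 4 10 9 5 7 13 1 14) = [2, 14, 6, 15, 10, 7, 3, 13, 8, 5, 9, 11, 12, 1, 0, 4]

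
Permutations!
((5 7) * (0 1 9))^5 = (0 9 1)(5 7) = [9, 0, 2, 3, 4, 7, 6, 5, 8, 1]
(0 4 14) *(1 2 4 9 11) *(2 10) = [9, 10, 4, 3, 14, 5, 6, 7, 8, 11, 2, 1, 12, 13, 0] = (0 9 11 1 10 2 4 14)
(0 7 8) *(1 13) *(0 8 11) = (0 7 11)(1 13) = [7, 13, 2, 3, 4, 5, 6, 11, 8, 9, 10, 0, 12, 1]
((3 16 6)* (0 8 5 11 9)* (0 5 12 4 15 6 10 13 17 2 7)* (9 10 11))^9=(0 10 15 7 11 4 2 16 12 17 3 8 13 6)(5 9)=[10, 1, 16, 8, 2, 9, 0, 11, 13, 5, 15, 4, 17, 6, 14, 7, 12, 3]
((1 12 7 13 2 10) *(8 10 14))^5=[0, 14, 12, 3, 4, 5, 6, 10, 13, 9, 2, 11, 8, 1, 7]=(1 14 7 10 2 12 8 13)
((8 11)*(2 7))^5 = [0, 1, 7, 3, 4, 5, 6, 2, 11, 9, 10, 8] = (2 7)(8 11)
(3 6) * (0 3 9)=(0 3 6 9)=[3, 1, 2, 6, 4, 5, 9, 7, 8, 0]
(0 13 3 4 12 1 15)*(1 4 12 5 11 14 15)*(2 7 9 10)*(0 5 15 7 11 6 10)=[13, 1, 11, 12, 15, 6, 10, 9, 8, 0, 2, 14, 4, 3, 7, 5]=(0 13 3 12 4 15 5 6 10 2 11 14 7 9)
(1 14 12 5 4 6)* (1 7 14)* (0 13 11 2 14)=[13, 1, 14, 3, 6, 4, 7, 0, 8, 9, 10, 2, 5, 11, 12]=(0 13 11 2 14 12 5 4 6 7)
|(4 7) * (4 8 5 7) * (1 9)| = |(1 9)(5 7 8)| = 6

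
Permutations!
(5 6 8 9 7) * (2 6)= (2 6 8 9 7 5)= [0, 1, 6, 3, 4, 2, 8, 5, 9, 7]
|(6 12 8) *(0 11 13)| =3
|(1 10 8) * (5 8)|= |(1 10 5 8)|= 4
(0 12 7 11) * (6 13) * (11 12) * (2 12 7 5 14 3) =[11, 1, 12, 2, 4, 14, 13, 7, 8, 9, 10, 0, 5, 6, 3] =(0 11)(2 12 5 14 3)(6 13)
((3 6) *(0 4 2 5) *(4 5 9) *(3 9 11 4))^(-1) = (0 5)(2 4 11)(3 9 6) = [5, 1, 4, 9, 11, 0, 3, 7, 8, 6, 10, 2]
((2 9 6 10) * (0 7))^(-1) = (0 7)(2 10 6 9) = [7, 1, 10, 3, 4, 5, 9, 0, 8, 2, 6]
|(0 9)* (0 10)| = |(0 9 10)| = 3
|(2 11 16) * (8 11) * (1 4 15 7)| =|(1 4 15 7)(2 8 11 16)| =4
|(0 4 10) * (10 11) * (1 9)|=|(0 4 11 10)(1 9)|=4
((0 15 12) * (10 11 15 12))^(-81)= [12, 1, 2, 3, 4, 5, 6, 7, 8, 9, 10, 11, 0, 13, 14, 15]= (15)(0 12)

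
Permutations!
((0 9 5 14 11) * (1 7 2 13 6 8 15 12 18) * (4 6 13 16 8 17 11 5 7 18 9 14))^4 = [6, 1, 12, 3, 0, 11, 14, 15, 7, 8, 10, 4, 16, 13, 17, 2, 9, 5, 18] = (18)(0 6 14 17 5 11 4)(2 12 16 9 8 7 15)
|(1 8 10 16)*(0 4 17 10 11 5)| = 9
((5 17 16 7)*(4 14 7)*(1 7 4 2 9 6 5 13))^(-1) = [0, 13, 16, 3, 14, 6, 9, 1, 8, 2, 10, 11, 12, 7, 4, 15, 17, 5] = (1 13 7)(2 16 17 5 6 9)(4 14)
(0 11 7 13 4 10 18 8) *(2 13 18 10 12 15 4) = (0 11 7 18 8)(2 13)(4 12 15) = [11, 1, 13, 3, 12, 5, 6, 18, 0, 9, 10, 7, 15, 2, 14, 4, 16, 17, 8]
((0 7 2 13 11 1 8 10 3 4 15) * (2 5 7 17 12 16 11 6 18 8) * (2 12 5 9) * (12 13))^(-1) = (0 15 4 3 10 8 18 6 13 1 11 16 12 2 9 7 5 17) = [15, 11, 9, 10, 3, 17, 13, 5, 18, 7, 8, 16, 2, 1, 14, 4, 12, 0, 6]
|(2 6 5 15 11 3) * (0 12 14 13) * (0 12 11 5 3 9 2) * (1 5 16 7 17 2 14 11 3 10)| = 90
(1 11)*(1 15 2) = (1 11 15 2) = [0, 11, 1, 3, 4, 5, 6, 7, 8, 9, 10, 15, 12, 13, 14, 2]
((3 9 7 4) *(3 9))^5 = [0, 1, 2, 3, 7, 5, 6, 9, 8, 4] = (4 7 9)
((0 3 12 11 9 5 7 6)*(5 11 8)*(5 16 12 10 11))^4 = (0 9)(3 5)(6 11)(7 10)(8 16 12) = [9, 1, 2, 5, 4, 3, 11, 10, 16, 0, 7, 6, 8, 13, 14, 15, 12]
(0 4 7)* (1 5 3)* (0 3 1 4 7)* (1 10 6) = [7, 5, 2, 4, 0, 10, 1, 3, 8, 9, 6] = (0 7 3 4)(1 5 10 6)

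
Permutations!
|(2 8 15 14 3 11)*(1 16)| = 6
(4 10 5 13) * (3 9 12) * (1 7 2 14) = (1 7 2 14)(3 9 12)(4 10 5 13) = [0, 7, 14, 9, 10, 13, 6, 2, 8, 12, 5, 11, 3, 4, 1]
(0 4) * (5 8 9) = [4, 1, 2, 3, 0, 8, 6, 7, 9, 5] = (0 4)(5 8 9)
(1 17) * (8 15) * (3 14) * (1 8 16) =(1 17 8 15 16)(3 14) =[0, 17, 2, 14, 4, 5, 6, 7, 15, 9, 10, 11, 12, 13, 3, 16, 1, 8]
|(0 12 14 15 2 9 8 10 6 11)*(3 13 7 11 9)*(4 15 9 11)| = |(0 12 14 9 8 10 6 11)(2 3 13 7 4 15)| = 24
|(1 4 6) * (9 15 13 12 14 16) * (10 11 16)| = |(1 4 6)(9 15 13 12 14 10 11 16)| = 24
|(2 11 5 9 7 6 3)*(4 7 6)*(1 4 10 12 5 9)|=|(1 4 7 10 12 5)(2 11 9 6 3)|=30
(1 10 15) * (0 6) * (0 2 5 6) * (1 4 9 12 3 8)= (1 10 15 4 9 12 3 8)(2 5 6)= [0, 10, 5, 8, 9, 6, 2, 7, 1, 12, 15, 11, 3, 13, 14, 4]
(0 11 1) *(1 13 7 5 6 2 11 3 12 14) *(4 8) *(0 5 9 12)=(0 3)(1 5 6 2 11 13 7 9 12 14)(4 8)=[3, 5, 11, 0, 8, 6, 2, 9, 4, 12, 10, 13, 14, 7, 1]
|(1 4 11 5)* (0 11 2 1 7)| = |(0 11 5 7)(1 4 2)| = 12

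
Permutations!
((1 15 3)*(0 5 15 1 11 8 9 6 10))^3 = (0 3 9)(5 11 6)(8 10 15) = [3, 1, 2, 9, 4, 11, 5, 7, 10, 0, 15, 6, 12, 13, 14, 8]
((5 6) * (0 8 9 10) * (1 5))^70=(0 9)(1 5 6)(8 10)=[9, 5, 2, 3, 4, 6, 1, 7, 10, 0, 8]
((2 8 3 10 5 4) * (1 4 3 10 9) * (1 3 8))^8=(1 2 4)(5 10 8)=[0, 2, 4, 3, 1, 10, 6, 7, 5, 9, 8]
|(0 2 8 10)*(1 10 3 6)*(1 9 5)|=|(0 2 8 3 6 9 5 1 10)|=9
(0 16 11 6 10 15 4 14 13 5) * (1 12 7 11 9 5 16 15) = (0 15 4 14 13 16 9 5)(1 12 7 11 6 10) = [15, 12, 2, 3, 14, 0, 10, 11, 8, 5, 1, 6, 7, 16, 13, 4, 9]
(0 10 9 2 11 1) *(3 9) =(0 10 3 9 2 11 1) =[10, 0, 11, 9, 4, 5, 6, 7, 8, 2, 3, 1]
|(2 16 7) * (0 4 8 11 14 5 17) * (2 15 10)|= 35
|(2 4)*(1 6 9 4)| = 5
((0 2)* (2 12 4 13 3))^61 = [12, 1, 0, 2, 13, 5, 6, 7, 8, 9, 10, 11, 4, 3] = (0 12 4 13 3 2)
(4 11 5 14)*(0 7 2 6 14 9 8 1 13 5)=(0 7 2 6 14 4 11)(1 13 5 9 8)=[7, 13, 6, 3, 11, 9, 14, 2, 1, 8, 10, 0, 12, 5, 4]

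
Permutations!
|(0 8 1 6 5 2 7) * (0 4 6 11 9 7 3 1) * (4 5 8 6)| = 21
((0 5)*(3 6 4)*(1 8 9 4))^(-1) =(0 5)(1 6 3 4 9 8) =[5, 6, 2, 4, 9, 0, 3, 7, 1, 8]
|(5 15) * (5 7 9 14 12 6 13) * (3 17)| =8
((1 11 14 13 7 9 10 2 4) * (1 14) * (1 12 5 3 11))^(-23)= (2 9 13 4 10 7 14)(3 11 12 5)= [0, 1, 9, 11, 10, 3, 6, 14, 8, 13, 7, 12, 5, 4, 2]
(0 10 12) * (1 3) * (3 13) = (0 10 12)(1 13 3) = [10, 13, 2, 1, 4, 5, 6, 7, 8, 9, 12, 11, 0, 3]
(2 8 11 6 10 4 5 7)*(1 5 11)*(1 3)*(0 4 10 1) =(0 4 11 6 1 5 7 2 8 3) =[4, 5, 8, 0, 11, 7, 1, 2, 3, 9, 10, 6]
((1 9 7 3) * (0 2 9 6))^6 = (0 6 1 3 7 9 2) = [6, 3, 0, 7, 4, 5, 1, 9, 8, 2]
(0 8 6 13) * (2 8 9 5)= [9, 1, 8, 3, 4, 2, 13, 7, 6, 5, 10, 11, 12, 0]= (0 9 5 2 8 6 13)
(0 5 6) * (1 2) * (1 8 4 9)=(0 5 6)(1 2 8 4 9)=[5, 2, 8, 3, 9, 6, 0, 7, 4, 1]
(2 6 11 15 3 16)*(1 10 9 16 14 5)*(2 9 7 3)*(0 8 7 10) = (0 8 7 3 14 5 1)(2 6 11 15)(9 16) = [8, 0, 6, 14, 4, 1, 11, 3, 7, 16, 10, 15, 12, 13, 5, 2, 9]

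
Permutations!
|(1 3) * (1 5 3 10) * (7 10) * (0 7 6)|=10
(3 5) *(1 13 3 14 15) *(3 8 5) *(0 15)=(0 15 1 13 8 5 14)=[15, 13, 2, 3, 4, 14, 6, 7, 5, 9, 10, 11, 12, 8, 0, 1]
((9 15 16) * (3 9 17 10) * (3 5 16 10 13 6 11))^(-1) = [0, 1, 2, 11, 4, 10, 13, 7, 8, 3, 15, 6, 12, 17, 14, 9, 5, 16] = (3 11 6 13 17 16 5 10 15 9)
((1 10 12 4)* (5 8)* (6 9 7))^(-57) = (1 4 12 10)(5 8) = [0, 4, 2, 3, 12, 8, 6, 7, 5, 9, 1, 11, 10]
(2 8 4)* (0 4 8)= (8)(0 4 2)= [4, 1, 0, 3, 2, 5, 6, 7, 8]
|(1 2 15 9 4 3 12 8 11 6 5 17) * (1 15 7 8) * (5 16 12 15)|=|(1 2 7 8 11 6 16 12)(3 15 9 4)(5 17)|=8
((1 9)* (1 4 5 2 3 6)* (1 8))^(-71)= [0, 9, 3, 6, 5, 2, 8, 7, 1, 4]= (1 9 4 5 2 3 6 8)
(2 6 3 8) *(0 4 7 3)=(0 4 7 3 8 2 6)=[4, 1, 6, 8, 7, 5, 0, 3, 2]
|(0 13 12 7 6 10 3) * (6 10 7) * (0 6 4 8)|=|(0 13 12 4 8)(3 6 7 10)|=20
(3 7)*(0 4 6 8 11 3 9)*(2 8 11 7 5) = (0 4 6 11 3 5 2 8 7 9) = [4, 1, 8, 5, 6, 2, 11, 9, 7, 0, 10, 3]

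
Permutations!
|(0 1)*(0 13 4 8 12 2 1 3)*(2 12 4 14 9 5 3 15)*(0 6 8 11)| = 13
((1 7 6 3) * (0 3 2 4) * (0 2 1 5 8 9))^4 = (0 9 8 5 3)(1 7 6) = [9, 7, 2, 0, 4, 3, 1, 6, 5, 8]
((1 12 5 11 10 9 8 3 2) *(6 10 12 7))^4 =(1 9)(2 10)(3 6)(5 11 12)(7 8) =[0, 9, 10, 6, 4, 11, 3, 8, 7, 1, 2, 12, 5]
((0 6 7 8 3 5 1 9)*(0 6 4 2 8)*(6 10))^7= [9, 2, 6, 0, 10, 4, 5, 1, 7, 8, 3]= (0 9 8 7 1 2 6 5 4 10 3)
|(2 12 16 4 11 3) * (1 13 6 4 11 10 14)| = 30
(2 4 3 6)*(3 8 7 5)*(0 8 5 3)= [8, 1, 4, 6, 5, 0, 2, 3, 7]= (0 8 7 3 6 2 4 5)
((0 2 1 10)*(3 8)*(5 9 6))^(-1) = [10, 2, 0, 8, 4, 6, 9, 7, 3, 5, 1] = (0 10 1 2)(3 8)(5 6 9)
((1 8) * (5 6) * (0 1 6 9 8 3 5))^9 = (0 3 9 6 1 5 8) = [3, 5, 2, 9, 4, 8, 1, 7, 0, 6]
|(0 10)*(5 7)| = 2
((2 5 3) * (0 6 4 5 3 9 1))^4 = (0 9 4)(1 5 6) = [9, 5, 2, 3, 0, 6, 1, 7, 8, 4]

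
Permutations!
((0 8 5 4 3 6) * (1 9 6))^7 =(0 6 9 1 3 4 5 8) =[6, 3, 2, 4, 5, 8, 9, 7, 0, 1]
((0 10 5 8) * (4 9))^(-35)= (0 10 5 8)(4 9)= [10, 1, 2, 3, 9, 8, 6, 7, 0, 4, 5]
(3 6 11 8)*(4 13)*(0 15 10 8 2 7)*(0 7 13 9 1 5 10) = (0 15)(1 5 10 8 3 6 11 2 13 4 9) = [15, 5, 13, 6, 9, 10, 11, 7, 3, 1, 8, 2, 12, 4, 14, 0]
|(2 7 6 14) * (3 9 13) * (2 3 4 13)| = |(2 7 6 14 3 9)(4 13)| = 6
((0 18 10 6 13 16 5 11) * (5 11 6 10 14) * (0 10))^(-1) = [10, 1, 2, 3, 4, 14, 5, 7, 8, 9, 11, 16, 12, 6, 18, 15, 13, 17, 0] = (0 10 11 16 13 6 5 14 18)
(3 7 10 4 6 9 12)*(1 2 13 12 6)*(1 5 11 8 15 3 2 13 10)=(1 13 12 2 10 4 5 11 8 15 3 7)(6 9)=[0, 13, 10, 7, 5, 11, 9, 1, 15, 6, 4, 8, 2, 12, 14, 3]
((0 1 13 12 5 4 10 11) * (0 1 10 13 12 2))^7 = (0 13 5 1 10 2 4 12 11) = [13, 10, 4, 3, 12, 1, 6, 7, 8, 9, 2, 0, 11, 5]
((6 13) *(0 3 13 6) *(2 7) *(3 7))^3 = (0 3 7 13 2) = [3, 1, 0, 7, 4, 5, 6, 13, 8, 9, 10, 11, 12, 2]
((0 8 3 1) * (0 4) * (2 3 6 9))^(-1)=(0 4 1 3 2 9 6 8)=[4, 3, 9, 2, 1, 5, 8, 7, 0, 6]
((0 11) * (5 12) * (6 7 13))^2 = (6 13 7) = [0, 1, 2, 3, 4, 5, 13, 6, 8, 9, 10, 11, 12, 7]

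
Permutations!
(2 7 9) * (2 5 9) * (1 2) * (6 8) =(1 2 7)(5 9)(6 8) =[0, 2, 7, 3, 4, 9, 8, 1, 6, 5]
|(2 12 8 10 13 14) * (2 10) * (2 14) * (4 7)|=6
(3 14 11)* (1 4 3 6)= (1 4 3 14 11 6)= [0, 4, 2, 14, 3, 5, 1, 7, 8, 9, 10, 6, 12, 13, 11]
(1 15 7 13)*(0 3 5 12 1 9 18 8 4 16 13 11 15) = [3, 0, 2, 5, 16, 12, 6, 11, 4, 18, 10, 15, 1, 9, 14, 7, 13, 17, 8] = (0 3 5 12 1)(4 16 13 9 18 8)(7 11 15)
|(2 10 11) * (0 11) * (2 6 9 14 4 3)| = |(0 11 6 9 14 4 3 2 10)| = 9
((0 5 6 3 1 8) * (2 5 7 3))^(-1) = [8, 3, 6, 7, 4, 2, 5, 0, 1] = (0 8 1 3 7)(2 6 5)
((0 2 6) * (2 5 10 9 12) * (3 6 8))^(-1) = [6, 1, 12, 8, 4, 0, 3, 7, 2, 10, 5, 11, 9] = (0 6 3 8 2 12 9 10 5)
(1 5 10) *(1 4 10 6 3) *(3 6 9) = (1 5 9 3)(4 10) = [0, 5, 2, 1, 10, 9, 6, 7, 8, 3, 4]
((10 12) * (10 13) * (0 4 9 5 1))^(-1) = (0 1 5 9 4)(10 13 12) = [1, 5, 2, 3, 0, 9, 6, 7, 8, 4, 13, 11, 10, 12]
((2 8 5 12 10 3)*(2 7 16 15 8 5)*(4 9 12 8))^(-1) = (2 8 5)(3 10 12 9 4 15 16 7) = [0, 1, 8, 10, 15, 2, 6, 3, 5, 4, 12, 11, 9, 13, 14, 16, 7]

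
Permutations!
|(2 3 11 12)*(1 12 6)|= |(1 12 2 3 11 6)|= 6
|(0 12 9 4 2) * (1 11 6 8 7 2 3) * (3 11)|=|(0 12 9 4 11 6 8 7 2)(1 3)|=18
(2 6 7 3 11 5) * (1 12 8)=[0, 12, 6, 11, 4, 2, 7, 3, 1, 9, 10, 5, 8]=(1 12 8)(2 6 7 3 11 5)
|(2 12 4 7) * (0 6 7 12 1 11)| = 6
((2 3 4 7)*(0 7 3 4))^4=(0 3 4 2 7)=[3, 1, 7, 4, 2, 5, 6, 0]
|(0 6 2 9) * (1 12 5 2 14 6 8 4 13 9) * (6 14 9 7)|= 28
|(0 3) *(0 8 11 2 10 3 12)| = |(0 12)(2 10 3 8 11)| = 10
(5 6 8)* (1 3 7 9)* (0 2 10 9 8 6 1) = [2, 3, 10, 7, 4, 1, 6, 8, 5, 0, 9] = (0 2 10 9)(1 3 7 8 5)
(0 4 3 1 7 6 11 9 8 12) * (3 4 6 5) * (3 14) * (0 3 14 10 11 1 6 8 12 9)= [8, 7, 2, 6, 4, 10, 1, 5, 9, 12, 11, 0, 3, 13, 14]= (14)(0 8 9 12 3 6 1 7 5 10 11)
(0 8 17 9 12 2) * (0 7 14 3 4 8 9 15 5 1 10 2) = (0 9 12)(1 10 2 7 14 3 4 8 17 15 5) = [9, 10, 7, 4, 8, 1, 6, 14, 17, 12, 2, 11, 0, 13, 3, 5, 16, 15]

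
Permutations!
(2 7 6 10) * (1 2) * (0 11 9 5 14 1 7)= [11, 2, 0, 3, 4, 14, 10, 6, 8, 5, 7, 9, 12, 13, 1]= (0 11 9 5 14 1 2)(6 10 7)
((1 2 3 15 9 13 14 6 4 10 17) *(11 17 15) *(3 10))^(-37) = (1 17 11 3 4 6 14 13 9 15 10 2) = [0, 17, 1, 4, 6, 5, 14, 7, 8, 15, 2, 3, 12, 9, 13, 10, 16, 11]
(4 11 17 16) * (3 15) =(3 15)(4 11 17 16) =[0, 1, 2, 15, 11, 5, 6, 7, 8, 9, 10, 17, 12, 13, 14, 3, 4, 16]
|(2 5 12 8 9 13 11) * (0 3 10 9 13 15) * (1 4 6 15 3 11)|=33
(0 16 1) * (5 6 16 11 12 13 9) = (0 11 12 13 9 5 6 16 1) = [11, 0, 2, 3, 4, 6, 16, 7, 8, 5, 10, 12, 13, 9, 14, 15, 1]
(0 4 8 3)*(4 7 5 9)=[7, 1, 2, 0, 8, 9, 6, 5, 3, 4]=(0 7 5 9 4 8 3)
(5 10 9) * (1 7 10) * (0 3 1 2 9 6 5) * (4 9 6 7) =[3, 4, 6, 1, 9, 2, 5, 10, 8, 0, 7] =(0 3 1 4 9)(2 6 5)(7 10)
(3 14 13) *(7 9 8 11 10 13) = [0, 1, 2, 14, 4, 5, 6, 9, 11, 8, 13, 10, 12, 3, 7] = (3 14 7 9 8 11 10 13)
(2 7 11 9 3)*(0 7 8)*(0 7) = (2 8 7 11 9 3) = [0, 1, 8, 2, 4, 5, 6, 11, 7, 3, 10, 9]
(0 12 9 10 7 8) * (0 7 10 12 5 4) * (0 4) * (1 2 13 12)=(0 5)(1 2 13 12 9)(7 8)=[5, 2, 13, 3, 4, 0, 6, 8, 7, 1, 10, 11, 9, 12]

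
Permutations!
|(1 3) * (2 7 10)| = |(1 3)(2 7 10)| = 6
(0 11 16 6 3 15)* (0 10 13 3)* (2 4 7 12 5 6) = [11, 1, 4, 15, 7, 6, 0, 12, 8, 9, 13, 16, 5, 3, 14, 10, 2] = (0 11 16 2 4 7 12 5 6)(3 15 10 13)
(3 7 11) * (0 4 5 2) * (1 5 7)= (0 4 7 11 3 1 5 2)= [4, 5, 0, 1, 7, 2, 6, 11, 8, 9, 10, 3]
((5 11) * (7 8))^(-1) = (5 11)(7 8) = [0, 1, 2, 3, 4, 11, 6, 8, 7, 9, 10, 5]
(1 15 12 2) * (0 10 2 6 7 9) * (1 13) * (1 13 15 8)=(0 10 2 15 12 6 7 9)(1 8)=[10, 8, 15, 3, 4, 5, 7, 9, 1, 0, 2, 11, 6, 13, 14, 12]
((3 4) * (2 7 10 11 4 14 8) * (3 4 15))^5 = (2 3 10 8 15 7 14 11) = [0, 1, 3, 10, 4, 5, 6, 14, 15, 9, 8, 2, 12, 13, 11, 7]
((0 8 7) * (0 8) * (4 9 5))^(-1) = [0, 1, 2, 3, 5, 9, 6, 8, 7, 4] = (4 5 9)(7 8)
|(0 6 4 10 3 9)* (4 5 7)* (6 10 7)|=|(0 10 3 9)(4 7)(5 6)|=4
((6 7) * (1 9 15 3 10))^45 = (15)(6 7) = [0, 1, 2, 3, 4, 5, 7, 6, 8, 9, 10, 11, 12, 13, 14, 15]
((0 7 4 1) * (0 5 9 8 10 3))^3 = (0 1 8)(3 4 9)(5 10 7) = [1, 8, 2, 4, 9, 10, 6, 5, 0, 3, 7]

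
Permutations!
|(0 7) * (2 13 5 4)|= |(0 7)(2 13 5 4)|= 4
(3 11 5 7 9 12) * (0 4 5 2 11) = (0 4 5 7 9 12 3)(2 11) = [4, 1, 11, 0, 5, 7, 6, 9, 8, 12, 10, 2, 3]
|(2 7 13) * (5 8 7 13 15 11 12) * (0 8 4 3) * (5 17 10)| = |(0 8 7 15 11 12 17 10 5 4 3)(2 13)| = 22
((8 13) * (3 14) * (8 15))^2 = (8 15 13) = [0, 1, 2, 3, 4, 5, 6, 7, 15, 9, 10, 11, 12, 8, 14, 13]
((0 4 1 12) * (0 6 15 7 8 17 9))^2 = (0 1 6 7 17)(4 12 15 8 9) = [1, 6, 2, 3, 12, 5, 7, 17, 9, 4, 10, 11, 15, 13, 14, 8, 16, 0]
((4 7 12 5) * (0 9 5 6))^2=[5, 1, 2, 3, 12, 7, 9, 6, 8, 4, 10, 11, 0]=(0 5 7 6 9 4 12)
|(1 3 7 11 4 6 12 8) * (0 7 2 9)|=|(0 7 11 4 6 12 8 1 3 2 9)|=11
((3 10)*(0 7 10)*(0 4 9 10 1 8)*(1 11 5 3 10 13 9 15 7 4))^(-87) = (0 7 3)(1 4 11)(5 8 15)(9 13) = [7, 4, 2, 0, 11, 8, 6, 3, 15, 13, 10, 1, 12, 9, 14, 5]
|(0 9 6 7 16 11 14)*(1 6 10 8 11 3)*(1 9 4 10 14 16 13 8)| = |(0 4 10 1 6 7 13 8 11 16 3 9 14)| = 13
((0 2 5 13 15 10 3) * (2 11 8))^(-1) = [3, 1, 8, 10, 4, 2, 6, 7, 11, 9, 15, 0, 12, 5, 14, 13] = (0 3 10 15 13 5 2 8 11)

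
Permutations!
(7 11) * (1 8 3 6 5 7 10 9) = (1 8 3 6 5 7 11 10 9) = [0, 8, 2, 6, 4, 7, 5, 11, 3, 1, 9, 10]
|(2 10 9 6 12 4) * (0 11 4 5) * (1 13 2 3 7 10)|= 30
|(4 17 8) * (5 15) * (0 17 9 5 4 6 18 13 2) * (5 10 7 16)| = 7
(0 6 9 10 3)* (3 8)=(0 6 9 10 8 3)=[6, 1, 2, 0, 4, 5, 9, 7, 3, 10, 8]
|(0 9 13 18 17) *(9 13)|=4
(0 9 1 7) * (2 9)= [2, 7, 9, 3, 4, 5, 6, 0, 8, 1]= (0 2 9 1 7)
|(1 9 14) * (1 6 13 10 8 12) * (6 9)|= 6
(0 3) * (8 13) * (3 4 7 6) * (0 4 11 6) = (0 11 6 3 4 7)(8 13) = [11, 1, 2, 4, 7, 5, 3, 0, 13, 9, 10, 6, 12, 8]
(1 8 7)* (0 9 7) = (0 9 7 1 8) = [9, 8, 2, 3, 4, 5, 6, 1, 0, 7]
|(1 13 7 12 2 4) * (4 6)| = 7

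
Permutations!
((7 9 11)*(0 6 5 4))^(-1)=(0 4 5 6)(7 11 9)=[4, 1, 2, 3, 5, 6, 0, 11, 8, 7, 10, 9]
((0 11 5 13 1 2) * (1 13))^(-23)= (13)(0 5 2 11 1)= [5, 0, 11, 3, 4, 2, 6, 7, 8, 9, 10, 1, 12, 13]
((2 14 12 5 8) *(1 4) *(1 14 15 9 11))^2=(1 14 5 2 9)(4 12 8 15 11)=[0, 14, 9, 3, 12, 2, 6, 7, 15, 1, 10, 4, 8, 13, 5, 11]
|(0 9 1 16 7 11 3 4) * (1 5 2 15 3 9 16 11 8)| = 12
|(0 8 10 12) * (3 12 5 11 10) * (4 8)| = 15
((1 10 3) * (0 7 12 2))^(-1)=(0 2 12 7)(1 3 10)=[2, 3, 12, 10, 4, 5, 6, 0, 8, 9, 1, 11, 7]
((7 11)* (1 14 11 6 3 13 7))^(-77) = [0, 14, 2, 6, 4, 5, 7, 13, 8, 9, 10, 1, 12, 3, 11] = (1 14 11)(3 6 7 13)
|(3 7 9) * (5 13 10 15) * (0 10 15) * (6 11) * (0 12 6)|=|(0 10 12 6 11)(3 7 9)(5 13 15)|=15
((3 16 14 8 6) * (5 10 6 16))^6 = (16)(3 10)(5 6) = [0, 1, 2, 10, 4, 6, 5, 7, 8, 9, 3, 11, 12, 13, 14, 15, 16]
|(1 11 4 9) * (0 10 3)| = 12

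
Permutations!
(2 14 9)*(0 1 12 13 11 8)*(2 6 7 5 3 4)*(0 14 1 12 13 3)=[12, 13, 1, 4, 2, 0, 7, 5, 14, 6, 10, 8, 3, 11, 9]=(0 12 3 4 2 1 13 11 8 14 9 6 7 5)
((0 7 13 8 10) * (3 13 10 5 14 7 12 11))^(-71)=(0 10 7 14 5 8 13 3 11 12)=[10, 1, 2, 11, 4, 8, 6, 14, 13, 9, 7, 12, 0, 3, 5]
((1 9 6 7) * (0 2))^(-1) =(0 2)(1 7 6 9) =[2, 7, 0, 3, 4, 5, 9, 6, 8, 1]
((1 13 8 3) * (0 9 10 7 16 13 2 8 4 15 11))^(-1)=(0 11 15 4 13 16 7 10 9)(1 3 8 2)=[11, 3, 1, 8, 13, 5, 6, 10, 2, 0, 9, 15, 12, 16, 14, 4, 7]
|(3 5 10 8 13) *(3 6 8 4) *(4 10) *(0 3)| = 12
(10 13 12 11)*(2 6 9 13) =(2 6 9 13 12 11 10) =[0, 1, 6, 3, 4, 5, 9, 7, 8, 13, 2, 10, 11, 12]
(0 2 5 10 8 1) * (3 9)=(0 2 5 10 8 1)(3 9)=[2, 0, 5, 9, 4, 10, 6, 7, 1, 3, 8]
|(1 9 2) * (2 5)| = 4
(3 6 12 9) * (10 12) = [0, 1, 2, 6, 4, 5, 10, 7, 8, 3, 12, 11, 9] = (3 6 10 12 9)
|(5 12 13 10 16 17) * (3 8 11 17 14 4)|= 11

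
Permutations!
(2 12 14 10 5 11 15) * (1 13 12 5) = [0, 13, 5, 3, 4, 11, 6, 7, 8, 9, 1, 15, 14, 12, 10, 2] = (1 13 12 14 10)(2 5 11 15)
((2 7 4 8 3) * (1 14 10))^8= (1 10 14)(2 8 7 3 4)= [0, 10, 8, 4, 2, 5, 6, 3, 7, 9, 14, 11, 12, 13, 1]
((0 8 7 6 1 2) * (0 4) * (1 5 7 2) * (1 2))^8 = [2, 0, 8, 3, 1, 6, 7, 5, 4] = (0 2 8 4 1)(5 6 7)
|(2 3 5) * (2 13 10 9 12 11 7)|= |(2 3 5 13 10 9 12 11 7)|= 9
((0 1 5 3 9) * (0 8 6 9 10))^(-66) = [10, 0, 2, 5, 4, 1, 6, 7, 8, 9, 3] = (0 10 3 5 1)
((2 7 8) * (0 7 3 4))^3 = (0 2)(3 7)(4 8) = [2, 1, 0, 7, 8, 5, 6, 3, 4]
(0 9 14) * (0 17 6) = (0 9 14 17 6) = [9, 1, 2, 3, 4, 5, 0, 7, 8, 14, 10, 11, 12, 13, 17, 15, 16, 6]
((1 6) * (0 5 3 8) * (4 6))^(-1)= (0 8 3 5)(1 6 4)= [8, 6, 2, 5, 1, 0, 4, 7, 3]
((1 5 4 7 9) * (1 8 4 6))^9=(4 7 9 8)=[0, 1, 2, 3, 7, 5, 6, 9, 4, 8]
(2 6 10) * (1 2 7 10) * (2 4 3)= (1 4 3 2 6)(7 10)= [0, 4, 6, 2, 3, 5, 1, 10, 8, 9, 7]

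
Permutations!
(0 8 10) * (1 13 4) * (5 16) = (0 8 10)(1 13 4)(5 16) = [8, 13, 2, 3, 1, 16, 6, 7, 10, 9, 0, 11, 12, 4, 14, 15, 5]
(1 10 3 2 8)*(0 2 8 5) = (0 2 5)(1 10 3 8) = [2, 10, 5, 8, 4, 0, 6, 7, 1, 9, 3]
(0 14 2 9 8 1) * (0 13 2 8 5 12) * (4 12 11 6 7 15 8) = [14, 13, 9, 3, 12, 11, 7, 15, 1, 5, 10, 6, 0, 2, 4, 8] = (0 14 4 12)(1 13 2 9 5 11 6 7 15 8)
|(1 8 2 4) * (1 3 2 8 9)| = |(1 9)(2 4 3)| = 6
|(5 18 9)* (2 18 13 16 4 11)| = 8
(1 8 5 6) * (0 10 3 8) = [10, 0, 2, 8, 4, 6, 1, 7, 5, 9, 3] = (0 10 3 8 5 6 1)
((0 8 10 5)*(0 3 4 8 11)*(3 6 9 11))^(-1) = [11, 1, 2, 0, 3, 10, 5, 7, 4, 6, 8, 9] = (0 11 9 6 5 10 8 4 3)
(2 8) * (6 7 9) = (2 8)(6 7 9) = [0, 1, 8, 3, 4, 5, 7, 9, 2, 6]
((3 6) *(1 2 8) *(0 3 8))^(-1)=(0 2 1 8 6 3)=[2, 8, 1, 0, 4, 5, 3, 7, 6]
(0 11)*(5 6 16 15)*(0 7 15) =(0 11 7 15 5 6 16) =[11, 1, 2, 3, 4, 6, 16, 15, 8, 9, 10, 7, 12, 13, 14, 5, 0]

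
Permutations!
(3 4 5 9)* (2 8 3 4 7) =(2 8 3 7)(4 5 9) =[0, 1, 8, 7, 5, 9, 6, 2, 3, 4]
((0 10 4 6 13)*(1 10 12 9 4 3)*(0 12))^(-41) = (1 10 3)(4 9 12 13 6) = [0, 10, 2, 1, 9, 5, 4, 7, 8, 12, 3, 11, 13, 6]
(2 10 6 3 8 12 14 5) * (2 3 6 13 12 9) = (2 10 13 12 14 5 3 8 9) = [0, 1, 10, 8, 4, 3, 6, 7, 9, 2, 13, 11, 14, 12, 5]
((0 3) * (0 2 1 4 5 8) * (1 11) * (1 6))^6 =(0 4 11)(1 2 8)(3 5 6) =[4, 2, 8, 5, 11, 6, 3, 7, 1, 9, 10, 0]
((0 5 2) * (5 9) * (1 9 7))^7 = (0 7 1 9 5 2) = [7, 9, 0, 3, 4, 2, 6, 1, 8, 5]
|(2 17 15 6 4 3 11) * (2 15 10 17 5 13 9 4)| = 18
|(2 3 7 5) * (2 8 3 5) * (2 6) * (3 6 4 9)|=4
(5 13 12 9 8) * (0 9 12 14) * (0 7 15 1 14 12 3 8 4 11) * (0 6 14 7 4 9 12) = [12, 7, 2, 8, 11, 13, 14, 15, 5, 9, 10, 6, 3, 0, 4, 1] = (0 12 3 8 5 13)(1 7 15)(4 11 6 14)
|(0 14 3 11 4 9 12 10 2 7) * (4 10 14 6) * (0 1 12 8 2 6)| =12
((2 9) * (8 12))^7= (2 9)(8 12)= [0, 1, 9, 3, 4, 5, 6, 7, 12, 2, 10, 11, 8]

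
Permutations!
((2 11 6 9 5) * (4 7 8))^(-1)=(2 5 9 6 11)(4 8 7)=[0, 1, 5, 3, 8, 9, 11, 4, 7, 6, 10, 2]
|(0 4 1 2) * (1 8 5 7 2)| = 6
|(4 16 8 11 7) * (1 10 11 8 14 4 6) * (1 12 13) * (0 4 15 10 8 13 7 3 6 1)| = |(0 4 16 14 15 10 11 3 6 12 7 1 8 13)| = 14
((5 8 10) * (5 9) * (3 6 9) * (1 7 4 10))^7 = (1 5 6 10 7 8 9 3 4) = [0, 5, 2, 4, 1, 6, 10, 8, 9, 3, 7]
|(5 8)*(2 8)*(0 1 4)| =3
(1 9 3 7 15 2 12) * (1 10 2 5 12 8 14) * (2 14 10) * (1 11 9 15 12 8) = (1 15 5 8 10 14 11 9 3 7 12 2) = [0, 15, 1, 7, 4, 8, 6, 12, 10, 3, 14, 9, 2, 13, 11, 5]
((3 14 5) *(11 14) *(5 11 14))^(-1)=[0, 1, 2, 5, 4, 11, 6, 7, 8, 9, 10, 14, 12, 13, 3]=(3 5 11 14)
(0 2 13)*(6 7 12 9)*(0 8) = (0 2 13 8)(6 7 12 9) = [2, 1, 13, 3, 4, 5, 7, 12, 0, 6, 10, 11, 9, 8]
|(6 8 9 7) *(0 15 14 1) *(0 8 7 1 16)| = |(0 15 14 16)(1 8 9)(6 7)| = 12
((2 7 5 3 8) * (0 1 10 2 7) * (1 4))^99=(0 2 10 1 4)(3 5 7 8)=[2, 4, 10, 5, 0, 7, 6, 8, 3, 9, 1]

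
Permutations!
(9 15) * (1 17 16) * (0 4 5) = (0 4 5)(1 17 16)(9 15) = [4, 17, 2, 3, 5, 0, 6, 7, 8, 15, 10, 11, 12, 13, 14, 9, 1, 16]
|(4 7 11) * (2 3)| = 6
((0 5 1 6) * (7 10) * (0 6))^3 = [0, 1, 2, 3, 4, 5, 6, 10, 8, 9, 7] = (7 10)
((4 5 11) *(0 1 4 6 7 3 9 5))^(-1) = [4, 0, 2, 7, 1, 9, 11, 6, 8, 3, 10, 5] = (0 4 1)(3 7 6 11 5 9)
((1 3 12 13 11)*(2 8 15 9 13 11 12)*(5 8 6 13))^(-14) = (5 15)(8 9) = [0, 1, 2, 3, 4, 15, 6, 7, 9, 8, 10, 11, 12, 13, 14, 5]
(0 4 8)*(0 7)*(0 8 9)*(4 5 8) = (0 5 8 7 4 9) = [5, 1, 2, 3, 9, 8, 6, 4, 7, 0]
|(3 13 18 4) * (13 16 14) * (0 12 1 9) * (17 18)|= 28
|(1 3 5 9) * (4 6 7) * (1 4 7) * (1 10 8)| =|(1 3 5 9 4 6 10 8)| =8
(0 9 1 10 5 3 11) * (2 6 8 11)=(0 9 1 10 5 3 2 6 8 11)=[9, 10, 6, 2, 4, 3, 8, 7, 11, 1, 5, 0]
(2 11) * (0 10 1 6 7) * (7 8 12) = (0 10 1 6 8 12 7)(2 11) = [10, 6, 11, 3, 4, 5, 8, 0, 12, 9, 1, 2, 7]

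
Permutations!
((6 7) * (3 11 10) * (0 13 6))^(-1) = (0 7 6 13)(3 10 11) = [7, 1, 2, 10, 4, 5, 13, 6, 8, 9, 11, 3, 12, 0]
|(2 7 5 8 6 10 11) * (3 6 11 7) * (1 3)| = |(1 3 6 10 7 5 8 11 2)| = 9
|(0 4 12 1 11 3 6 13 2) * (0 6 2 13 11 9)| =|(13)(0 4 12 1 9)(2 6 11 3)| =20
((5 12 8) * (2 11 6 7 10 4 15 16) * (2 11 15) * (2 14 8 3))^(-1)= [0, 1, 3, 12, 10, 8, 11, 6, 14, 9, 7, 16, 5, 13, 4, 2, 15]= (2 3 12 5 8 14 4 10 7 6 11 16 15)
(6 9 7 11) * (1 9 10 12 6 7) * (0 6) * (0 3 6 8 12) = (0 8 12 3 6 10)(1 9)(7 11) = [8, 9, 2, 6, 4, 5, 10, 11, 12, 1, 0, 7, 3]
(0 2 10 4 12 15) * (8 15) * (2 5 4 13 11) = (0 5 4 12 8 15)(2 10 13 11) = [5, 1, 10, 3, 12, 4, 6, 7, 15, 9, 13, 2, 8, 11, 14, 0]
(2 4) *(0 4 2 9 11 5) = [4, 1, 2, 3, 9, 0, 6, 7, 8, 11, 10, 5] = (0 4 9 11 5)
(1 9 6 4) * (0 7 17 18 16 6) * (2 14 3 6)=[7, 9, 14, 6, 1, 5, 4, 17, 8, 0, 10, 11, 12, 13, 3, 15, 2, 18, 16]=(0 7 17 18 16 2 14 3 6 4 1 9)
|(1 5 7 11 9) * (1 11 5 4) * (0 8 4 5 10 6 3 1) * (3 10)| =12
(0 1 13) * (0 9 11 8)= (0 1 13 9 11 8)= [1, 13, 2, 3, 4, 5, 6, 7, 0, 11, 10, 8, 12, 9]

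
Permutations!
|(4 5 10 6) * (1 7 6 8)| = |(1 7 6 4 5 10 8)| = 7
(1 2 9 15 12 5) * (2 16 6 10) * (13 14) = (1 16 6 10 2 9 15 12 5)(13 14) = [0, 16, 9, 3, 4, 1, 10, 7, 8, 15, 2, 11, 5, 14, 13, 12, 6]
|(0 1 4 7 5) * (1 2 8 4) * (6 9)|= 6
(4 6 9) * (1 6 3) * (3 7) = (1 6 9 4 7 3) = [0, 6, 2, 1, 7, 5, 9, 3, 8, 4]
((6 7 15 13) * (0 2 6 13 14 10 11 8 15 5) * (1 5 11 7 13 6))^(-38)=(0 1)(2 5)(7 14 8)(10 15 11)=[1, 0, 5, 3, 4, 2, 6, 14, 7, 9, 15, 10, 12, 13, 8, 11]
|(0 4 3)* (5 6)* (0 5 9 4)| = 5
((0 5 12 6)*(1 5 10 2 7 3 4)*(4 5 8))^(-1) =(0 6 12 5 3 7 2 10)(1 4 8) =[6, 4, 10, 7, 8, 3, 12, 2, 1, 9, 0, 11, 5]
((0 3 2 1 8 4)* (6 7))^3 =(0 1)(2 4)(3 8)(6 7) =[1, 0, 4, 8, 2, 5, 7, 6, 3]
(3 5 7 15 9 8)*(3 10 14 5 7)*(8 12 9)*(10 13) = (3 7 15 8 13 10 14 5)(9 12) = [0, 1, 2, 7, 4, 3, 6, 15, 13, 12, 14, 11, 9, 10, 5, 8]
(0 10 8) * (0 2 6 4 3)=[10, 1, 6, 0, 3, 5, 4, 7, 2, 9, 8]=(0 10 8 2 6 4 3)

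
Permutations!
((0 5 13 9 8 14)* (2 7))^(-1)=(0 14 8 9 13 5)(2 7)=[14, 1, 7, 3, 4, 0, 6, 2, 9, 13, 10, 11, 12, 5, 8]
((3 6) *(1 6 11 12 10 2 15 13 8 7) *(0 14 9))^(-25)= (0 9 14)(1 13 10 3 7 15 12 6 8 2 11)= [9, 13, 11, 7, 4, 5, 8, 15, 2, 14, 3, 1, 6, 10, 0, 12]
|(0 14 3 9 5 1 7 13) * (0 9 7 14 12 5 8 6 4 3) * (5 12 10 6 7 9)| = |(0 10 6 4 3 9 8 7 13 5 1 14)| = 12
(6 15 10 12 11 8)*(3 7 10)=[0, 1, 2, 7, 4, 5, 15, 10, 6, 9, 12, 8, 11, 13, 14, 3]=(3 7 10 12 11 8 6 15)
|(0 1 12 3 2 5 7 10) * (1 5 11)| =20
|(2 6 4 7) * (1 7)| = |(1 7 2 6 4)| = 5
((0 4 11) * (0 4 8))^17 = (0 8)(4 11) = [8, 1, 2, 3, 11, 5, 6, 7, 0, 9, 10, 4]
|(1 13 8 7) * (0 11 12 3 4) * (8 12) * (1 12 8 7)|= 6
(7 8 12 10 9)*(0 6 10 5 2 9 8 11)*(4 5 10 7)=(0 6 7 11)(2 9 4 5)(8 12 10)=[6, 1, 9, 3, 5, 2, 7, 11, 12, 4, 8, 0, 10]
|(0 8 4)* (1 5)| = |(0 8 4)(1 5)| = 6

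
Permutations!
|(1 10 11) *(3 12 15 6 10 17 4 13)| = |(1 17 4 13 3 12 15 6 10 11)| = 10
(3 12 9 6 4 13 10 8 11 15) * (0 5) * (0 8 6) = [5, 1, 2, 12, 13, 8, 4, 7, 11, 0, 6, 15, 9, 10, 14, 3] = (0 5 8 11 15 3 12 9)(4 13 10 6)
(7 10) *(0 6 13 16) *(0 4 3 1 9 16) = (0 6 13)(1 9 16 4 3)(7 10) = [6, 9, 2, 1, 3, 5, 13, 10, 8, 16, 7, 11, 12, 0, 14, 15, 4]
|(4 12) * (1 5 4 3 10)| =6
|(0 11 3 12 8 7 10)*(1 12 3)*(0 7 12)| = 6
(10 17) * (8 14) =(8 14)(10 17) =[0, 1, 2, 3, 4, 5, 6, 7, 14, 9, 17, 11, 12, 13, 8, 15, 16, 10]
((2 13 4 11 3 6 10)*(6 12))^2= (2 4 3 6)(10 13 11 12)= [0, 1, 4, 6, 3, 5, 2, 7, 8, 9, 13, 12, 10, 11]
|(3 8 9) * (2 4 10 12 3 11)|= |(2 4 10 12 3 8 9 11)|= 8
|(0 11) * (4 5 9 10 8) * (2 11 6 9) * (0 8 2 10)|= |(0 6 9)(2 11 8 4 5 10)|= 6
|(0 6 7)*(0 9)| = |(0 6 7 9)| = 4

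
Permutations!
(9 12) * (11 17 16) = (9 12)(11 17 16) = [0, 1, 2, 3, 4, 5, 6, 7, 8, 12, 10, 17, 9, 13, 14, 15, 11, 16]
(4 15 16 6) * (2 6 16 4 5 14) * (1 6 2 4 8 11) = (16)(1 6 5 14 4 15 8 11) = [0, 6, 2, 3, 15, 14, 5, 7, 11, 9, 10, 1, 12, 13, 4, 8, 16]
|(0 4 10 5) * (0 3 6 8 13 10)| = 6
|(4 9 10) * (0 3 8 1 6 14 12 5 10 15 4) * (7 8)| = 30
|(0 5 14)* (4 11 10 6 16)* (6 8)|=|(0 5 14)(4 11 10 8 6 16)|=6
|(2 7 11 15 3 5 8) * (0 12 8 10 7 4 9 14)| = 42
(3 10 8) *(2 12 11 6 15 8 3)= (2 12 11 6 15 8)(3 10)= [0, 1, 12, 10, 4, 5, 15, 7, 2, 9, 3, 6, 11, 13, 14, 8]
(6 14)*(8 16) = (6 14)(8 16) = [0, 1, 2, 3, 4, 5, 14, 7, 16, 9, 10, 11, 12, 13, 6, 15, 8]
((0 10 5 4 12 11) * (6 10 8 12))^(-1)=(0 11 12 8)(4 5 10 6)=[11, 1, 2, 3, 5, 10, 4, 7, 0, 9, 6, 12, 8]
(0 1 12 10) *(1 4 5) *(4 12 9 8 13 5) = (0 12 10)(1 9 8 13 5) = [12, 9, 2, 3, 4, 1, 6, 7, 13, 8, 0, 11, 10, 5]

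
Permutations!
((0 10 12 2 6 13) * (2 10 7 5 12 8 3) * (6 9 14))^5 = [8, 1, 0, 13, 4, 2, 12, 3, 6, 7, 14, 11, 9, 10, 5] = (0 8 6 12 9 7 3 13 10 14 5 2)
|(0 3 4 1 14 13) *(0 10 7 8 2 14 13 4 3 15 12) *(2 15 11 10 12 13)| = |(0 11 10 7 8 15 13 12)(1 2 14 4)| = 8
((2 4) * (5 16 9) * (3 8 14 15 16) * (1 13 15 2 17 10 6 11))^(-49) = [0, 17, 5, 15, 3, 13, 2, 7, 16, 1, 14, 4, 12, 10, 9, 6, 11, 8] = (1 17 8 16 11 4 3 15 6 2 5 13 10 14 9)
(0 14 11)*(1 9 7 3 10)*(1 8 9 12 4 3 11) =[14, 12, 2, 10, 3, 5, 6, 11, 9, 7, 8, 0, 4, 13, 1] =(0 14 1 12 4 3 10 8 9 7 11)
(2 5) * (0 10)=(0 10)(2 5)=[10, 1, 5, 3, 4, 2, 6, 7, 8, 9, 0]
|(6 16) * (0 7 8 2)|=|(0 7 8 2)(6 16)|=4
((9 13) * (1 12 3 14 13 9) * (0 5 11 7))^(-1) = (0 7 11 5)(1 13 14 3 12) = [7, 13, 2, 12, 4, 0, 6, 11, 8, 9, 10, 5, 1, 14, 3]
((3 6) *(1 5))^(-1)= (1 5)(3 6)= [0, 5, 2, 6, 4, 1, 3]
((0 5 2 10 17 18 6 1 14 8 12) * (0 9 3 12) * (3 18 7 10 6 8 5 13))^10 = (0 12 8 3 18 13 9)(7 10 17) = [12, 1, 2, 18, 4, 5, 6, 10, 3, 0, 17, 11, 8, 9, 14, 15, 16, 7, 13]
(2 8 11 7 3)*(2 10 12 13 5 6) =[0, 1, 8, 10, 4, 6, 2, 3, 11, 9, 12, 7, 13, 5] =(2 8 11 7 3 10 12 13 5 6)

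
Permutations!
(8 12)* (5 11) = (5 11)(8 12) = [0, 1, 2, 3, 4, 11, 6, 7, 12, 9, 10, 5, 8]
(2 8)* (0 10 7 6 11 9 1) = (0 10 7 6 11 9 1)(2 8) = [10, 0, 8, 3, 4, 5, 11, 6, 2, 1, 7, 9]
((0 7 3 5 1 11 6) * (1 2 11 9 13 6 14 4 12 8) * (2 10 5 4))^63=(14)(0 4 1 6 3 8 13 7 12 9)(5 10)=[4, 6, 2, 8, 1, 10, 3, 12, 13, 0, 5, 11, 9, 7, 14]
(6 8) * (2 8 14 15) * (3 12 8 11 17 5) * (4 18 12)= (2 11 17 5 3 4 18 12 8 6 14 15)= [0, 1, 11, 4, 18, 3, 14, 7, 6, 9, 10, 17, 8, 13, 15, 2, 16, 5, 12]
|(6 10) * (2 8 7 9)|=4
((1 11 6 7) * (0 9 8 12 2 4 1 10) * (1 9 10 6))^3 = (0 10)(1 11)(2 8 4 12 9)(6 7) = [10, 11, 8, 3, 12, 5, 7, 6, 4, 2, 0, 1, 9]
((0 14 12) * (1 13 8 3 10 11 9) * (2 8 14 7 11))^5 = (0 13 11 12 1 7 14 9)(2 8 3 10) = [13, 7, 8, 10, 4, 5, 6, 14, 3, 0, 2, 12, 1, 11, 9]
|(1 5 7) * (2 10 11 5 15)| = |(1 15 2 10 11 5 7)| = 7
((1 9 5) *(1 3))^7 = (1 3 5 9) = [0, 3, 2, 5, 4, 9, 6, 7, 8, 1]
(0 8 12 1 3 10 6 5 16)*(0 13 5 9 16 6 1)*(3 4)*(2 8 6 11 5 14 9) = [6, 4, 8, 10, 3, 11, 2, 7, 12, 16, 1, 5, 0, 14, 9, 15, 13] = (0 6 2 8 12)(1 4 3 10)(5 11)(9 16 13 14)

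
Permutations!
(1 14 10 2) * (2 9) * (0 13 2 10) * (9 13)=[9, 14, 1, 3, 4, 5, 6, 7, 8, 10, 13, 11, 12, 2, 0]=(0 9 10 13 2 1 14)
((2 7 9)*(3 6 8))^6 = (9) = [0, 1, 2, 3, 4, 5, 6, 7, 8, 9]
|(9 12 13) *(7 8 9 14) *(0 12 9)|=6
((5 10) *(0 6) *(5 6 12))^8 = (0 10 12 6 5) = [10, 1, 2, 3, 4, 0, 5, 7, 8, 9, 12, 11, 6]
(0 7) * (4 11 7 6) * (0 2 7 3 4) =(0 6)(2 7)(3 4 11) =[6, 1, 7, 4, 11, 5, 0, 2, 8, 9, 10, 3]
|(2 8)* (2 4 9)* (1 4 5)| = |(1 4 9 2 8 5)| = 6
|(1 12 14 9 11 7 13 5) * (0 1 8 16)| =|(0 1 12 14 9 11 7 13 5 8 16)| =11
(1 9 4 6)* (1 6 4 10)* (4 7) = [0, 9, 2, 3, 7, 5, 6, 4, 8, 10, 1] = (1 9 10)(4 7)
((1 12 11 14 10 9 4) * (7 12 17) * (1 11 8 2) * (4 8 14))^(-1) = (1 2 8 9 10 14 12 7 17)(4 11) = [0, 2, 8, 3, 11, 5, 6, 17, 9, 10, 14, 4, 7, 13, 12, 15, 16, 1]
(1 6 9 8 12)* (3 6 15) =[0, 15, 2, 6, 4, 5, 9, 7, 12, 8, 10, 11, 1, 13, 14, 3] =(1 15 3 6 9 8 12)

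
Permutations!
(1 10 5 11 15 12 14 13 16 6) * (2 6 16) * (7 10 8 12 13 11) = (16)(1 8 12 14 11 15 13 2 6)(5 7 10) = [0, 8, 6, 3, 4, 7, 1, 10, 12, 9, 5, 15, 14, 2, 11, 13, 16]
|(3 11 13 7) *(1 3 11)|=|(1 3)(7 11 13)|=6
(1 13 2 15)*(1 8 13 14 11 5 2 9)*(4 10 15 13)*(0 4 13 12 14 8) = (0 4 10 15)(1 8 13 9)(2 12 14 11 5) = [4, 8, 12, 3, 10, 2, 6, 7, 13, 1, 15, 5, 14, 9, 11, 0]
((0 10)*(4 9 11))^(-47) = (0 10)(4 9 11) = [10, 1, 2, 3, 9, 5, 6, 7, 8, 11, 0, 4]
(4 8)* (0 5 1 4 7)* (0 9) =(0 5 1 4 8 7 9) =[5, 4, 2, 3, 8, 1, 6, 9, 7, 0]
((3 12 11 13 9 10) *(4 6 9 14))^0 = (14) = [0, 1, 2, 3, 4, 5, 6, 7, 8, 9, 10, 11, 12, 13, 14]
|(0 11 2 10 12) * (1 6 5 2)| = 8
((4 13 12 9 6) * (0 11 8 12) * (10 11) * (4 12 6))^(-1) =(0 13 4 9 12 6 8 11 10) =[13, 1, 2, 3, 9, 5, 8, 7, 11, 12, 0, 10, 6, 4]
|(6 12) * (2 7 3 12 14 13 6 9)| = |(2 7 3 12 9)(6 14 13)| = 15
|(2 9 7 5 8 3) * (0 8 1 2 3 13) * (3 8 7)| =|(0 7 5 1 2 9 3 8 13)| =9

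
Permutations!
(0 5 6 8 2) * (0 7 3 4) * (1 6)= [5, 6, 7, 4, 0, 1, 8, 3, 2]= (0 5 1 6 8 2 7 3 4)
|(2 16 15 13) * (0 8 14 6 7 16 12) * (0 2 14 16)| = 8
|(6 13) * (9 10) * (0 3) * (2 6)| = 6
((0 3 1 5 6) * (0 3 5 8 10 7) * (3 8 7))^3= (0 8 1 5 10 7 6 3)= [8, 5, 2, 0, 4, 10, 3, 6, 1, 9, 7]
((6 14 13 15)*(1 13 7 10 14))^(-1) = (1 6 15 13)(7 14 10) = [0, 6, 2, 3, 4, 5, 15, 14, 8, 9, 7, 11, 12, 1, 10, 13]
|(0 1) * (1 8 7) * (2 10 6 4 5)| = 20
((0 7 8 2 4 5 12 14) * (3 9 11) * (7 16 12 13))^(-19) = (0 16 12 14)(2 8 7 13 5 4)(3 11 9) = [16, 1, 8, 11, 2, 4, 6, 13, 7, 3, 10, 9, 14, 5, 0, 15, 12]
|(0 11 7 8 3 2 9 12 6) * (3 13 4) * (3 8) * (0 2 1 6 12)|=|(0 11 7 3 1 6 2 9)(4 8 13)|=24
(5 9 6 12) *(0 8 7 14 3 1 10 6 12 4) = [8, 10, 2, 1, 0, 9, 4, 14, 7, 12, 6, 11, 5, 13, 3] = (0 8 7 14 3 1 10 6 4)(5 9 12)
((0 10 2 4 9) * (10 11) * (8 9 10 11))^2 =(11)(0 9 8)(2 10 4) =[9, 1, 10, 3, 2, 5, 6, 7, 0, 8, 4, 11]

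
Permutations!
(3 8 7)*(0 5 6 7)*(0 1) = (0 5 6 7 3 8 1) = [5, 0, 2, 8, 4, 6, 7, 3, 1]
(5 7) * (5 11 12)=(5 7 11 12)=[0, 1, 2, 3, 4, 7, 6, 11, 8, 9, 10, 12, 5]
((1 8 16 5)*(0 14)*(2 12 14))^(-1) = (0 14 12 2)(1 5 16 8) = [14, 5, 0, 3, 4, 16, 6, 7, 1, 9, 10, 11, 2, 13, 12, 15, 8]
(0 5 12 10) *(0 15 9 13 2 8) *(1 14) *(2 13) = (0 5 12 10 15 9 2 8)(1 14) = [5, 14, 8, 3, 4, 12, 6, 7, 0, 2, 15, 11, 10, 13, 1, 9]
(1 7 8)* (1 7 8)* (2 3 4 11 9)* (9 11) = (11)(1 8 7)(2 3 4 9) = [0, 8, 3, 4, 9, 5, 6, 1, 7, 2, 10, 11]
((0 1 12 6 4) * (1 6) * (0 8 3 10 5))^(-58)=(12)(0 10 8 6 5 3 4)=[10, 1, 2, 4, 0, 3, 5, 7, 6, 9, 8, 11, 12]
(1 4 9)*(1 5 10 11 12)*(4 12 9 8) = (1 12)(4 8)(5 10 11 9) = [0, 12, 2, 3, 8, 10, 6, 7, 4, 5, 11, 9, 1]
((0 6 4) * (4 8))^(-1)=[4, 1, 2, 3, 8, 5, 0, 7, 6]=(0 4 8 6)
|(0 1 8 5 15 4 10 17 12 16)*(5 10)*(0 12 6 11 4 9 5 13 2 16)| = 12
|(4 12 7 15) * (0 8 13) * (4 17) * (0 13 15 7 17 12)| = 6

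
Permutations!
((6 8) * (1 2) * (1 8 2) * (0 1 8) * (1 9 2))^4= (0 9 2)(1 8 6)= [9, 8, 0, 3, 4, 5, 1, 7, 6, 2]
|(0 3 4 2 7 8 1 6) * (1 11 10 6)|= 9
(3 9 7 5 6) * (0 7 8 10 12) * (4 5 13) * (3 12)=(0 7 13 4 5 6 12)(3 9 8 10)=[7, 1, 2, 9, 5, 6, 12, 13, 10, 8, 3, 11, 0, 4]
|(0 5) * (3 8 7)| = |(0 5)(3 8 7)| = 6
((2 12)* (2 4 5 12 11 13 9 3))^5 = (13)(4 12 5) = [0, 1, 2, 3, 12, 4, 6, 7, 8, 9, 10, 11, 5, 13]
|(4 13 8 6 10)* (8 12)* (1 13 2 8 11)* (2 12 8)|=8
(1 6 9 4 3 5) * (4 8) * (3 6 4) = (1 4 6 9 8 3 5) = [0, 4, 2, 5, 6, 1, 9, 7, 3, 8]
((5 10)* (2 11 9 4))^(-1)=(2 4 9 11)(5 10)=[0, 1, 4, 3, 9, 10, 6, 7, 8, 11, 5, 2]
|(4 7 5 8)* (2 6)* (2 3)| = 12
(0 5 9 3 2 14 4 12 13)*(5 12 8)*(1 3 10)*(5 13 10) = (0 12 10 1 3 2 14 4 8 13)(5 9) = [12, 3, 14, 2, 8, 9, 6, 7, 13, 5, 1, 11, 10, 0, 4]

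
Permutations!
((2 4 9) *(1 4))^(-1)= (1 2 9 4)= [0, 2, 9, 3, 1, 5, 6, 7, 8, 4]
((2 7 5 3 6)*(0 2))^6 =(7) =[0, 1, 2, 3, 4, 5, 6, 7]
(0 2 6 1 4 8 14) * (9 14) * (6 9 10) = (0 2 9 14)(1 4 8 10 6) = [2, 4, 9, 3, 8, 5, 1, 7, 10, 14, 6, 11, 12, 13, 0]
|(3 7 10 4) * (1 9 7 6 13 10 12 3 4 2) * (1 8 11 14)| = |(1 9 7 12 3 6 13 10 2 8 11 14)| = 12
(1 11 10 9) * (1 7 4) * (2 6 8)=(1 11 10 9 7 4)(2 6 8)=[0, 11, 6, 3, 1, 5, 8, 4, 2, 7, 9, 10]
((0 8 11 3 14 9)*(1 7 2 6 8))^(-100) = (14) = [0, 1, 2, 3, 4, 5, 6, 7, 8, 9, 10, 11, 12, 13, 14]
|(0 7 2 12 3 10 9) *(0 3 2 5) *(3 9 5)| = 10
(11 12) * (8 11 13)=(8 11 12 13)=[0, 1, 2, 3, 4, 5, 6, 7, 11, 9, 10, 12, 13, 8]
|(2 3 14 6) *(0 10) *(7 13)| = 4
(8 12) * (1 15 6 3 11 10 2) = [0, 15, 1, 11, 4, 5, 3, 7, 12, 9, 2, 10, 8, 13, 14, 6] = (1 15 6 3 11 10 2)(8 12)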